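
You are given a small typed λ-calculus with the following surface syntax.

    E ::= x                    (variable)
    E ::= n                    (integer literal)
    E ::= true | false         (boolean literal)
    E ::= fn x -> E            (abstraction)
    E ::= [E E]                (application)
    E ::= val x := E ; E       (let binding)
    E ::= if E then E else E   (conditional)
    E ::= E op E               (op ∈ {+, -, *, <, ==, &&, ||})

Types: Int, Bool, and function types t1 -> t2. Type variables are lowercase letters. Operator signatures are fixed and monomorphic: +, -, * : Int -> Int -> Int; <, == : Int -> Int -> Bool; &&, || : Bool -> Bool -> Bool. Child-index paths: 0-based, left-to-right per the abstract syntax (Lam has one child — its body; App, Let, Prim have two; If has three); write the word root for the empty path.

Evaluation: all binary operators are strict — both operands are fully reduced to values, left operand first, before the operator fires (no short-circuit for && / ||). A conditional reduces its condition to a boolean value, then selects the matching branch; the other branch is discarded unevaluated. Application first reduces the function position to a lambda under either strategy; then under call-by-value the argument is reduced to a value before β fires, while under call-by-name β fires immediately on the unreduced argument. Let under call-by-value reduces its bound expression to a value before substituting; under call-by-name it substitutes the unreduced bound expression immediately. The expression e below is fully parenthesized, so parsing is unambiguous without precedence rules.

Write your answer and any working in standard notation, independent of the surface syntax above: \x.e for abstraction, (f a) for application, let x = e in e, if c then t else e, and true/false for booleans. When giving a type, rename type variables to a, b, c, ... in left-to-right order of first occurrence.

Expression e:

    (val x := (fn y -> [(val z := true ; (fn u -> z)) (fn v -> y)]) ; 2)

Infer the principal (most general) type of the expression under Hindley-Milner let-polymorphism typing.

Trace:
let z : Bool
z : Bool
\u._ : b -> Bool
y : a
\v._ : c -> a
  unify b -> Bool ~ (c -> a) -> d
  unify b ~ c -> a
  unify Bool ~ d
_ _ : Bool
\y._ : a -> Bool
let x : forall. a -> Bool

Answer: Int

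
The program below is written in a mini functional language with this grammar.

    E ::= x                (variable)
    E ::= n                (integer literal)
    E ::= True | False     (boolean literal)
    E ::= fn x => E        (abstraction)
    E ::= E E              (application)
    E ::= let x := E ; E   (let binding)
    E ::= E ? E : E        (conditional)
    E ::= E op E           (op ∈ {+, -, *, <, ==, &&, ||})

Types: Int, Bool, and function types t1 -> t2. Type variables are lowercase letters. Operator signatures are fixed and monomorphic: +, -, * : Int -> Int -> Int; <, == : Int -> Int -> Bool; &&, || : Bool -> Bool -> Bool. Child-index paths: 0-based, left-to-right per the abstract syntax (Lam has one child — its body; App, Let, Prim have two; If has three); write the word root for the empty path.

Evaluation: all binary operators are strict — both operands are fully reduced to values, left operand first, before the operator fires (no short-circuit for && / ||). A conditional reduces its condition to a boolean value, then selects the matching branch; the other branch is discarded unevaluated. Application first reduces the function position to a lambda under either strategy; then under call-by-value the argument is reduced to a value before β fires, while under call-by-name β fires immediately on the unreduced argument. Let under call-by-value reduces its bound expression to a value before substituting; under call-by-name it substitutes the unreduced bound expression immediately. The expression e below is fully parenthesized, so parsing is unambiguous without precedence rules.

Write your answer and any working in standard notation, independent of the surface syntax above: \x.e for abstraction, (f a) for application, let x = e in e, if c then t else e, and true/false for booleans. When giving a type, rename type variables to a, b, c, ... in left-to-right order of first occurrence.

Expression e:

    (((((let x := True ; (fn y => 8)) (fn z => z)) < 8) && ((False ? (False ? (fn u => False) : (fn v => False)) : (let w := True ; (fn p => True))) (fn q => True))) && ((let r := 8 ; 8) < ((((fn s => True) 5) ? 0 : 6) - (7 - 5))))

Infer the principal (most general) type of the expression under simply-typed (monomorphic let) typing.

Answer: Bool

Trace:
let x : Bool
\y._ : a -> Int
z : b
\z._ : b -> b
  unify a -> Int ~ (b -> b) -> c
  unify a ~ b -> b
  unify Int ~ c
_ _ : Int
  unify Int ~ Int
  unify Int ~ Int
  unify Bool ~ Bool
  unify Bool ~ Bool
  unify Bool ~ Bool
\u._ : d -> Bool
\v._ : e -> Bool
  unify d -> Bool ~ e -> Bool
  unify d ~ e
  unify Bool ~ Bool
let w : Bool
\p._ : f -> Bool
  unify e -> Bool ~ f -> Bool
  unify e ~ f
  unify Bool ~ Bool
\q._ : g -> Bool
  unify f -> Bool ~ (g -> Bool) -> h
  unify f ~ g -> Bool
  unify Bool ~ h
_ _ : Bool
  unify Bool ~ Bool
  unify Bool ~ Bool
let r : Int
  unify Int ~ Int
\s._ : i -> Bool
  unify i -> Bool ~ Int -> j
  unify i ~ Int
  unify Bool ~ j
_ _ : Bool
  unify Bool ~ Bool
  unify Int ~ Int
  unify Int ~ Int
  unify Int ~ Int
  unify Int ~ Int
  unify Int ~ Int
  unify Int ~ Int
  unify Bool ~ Bool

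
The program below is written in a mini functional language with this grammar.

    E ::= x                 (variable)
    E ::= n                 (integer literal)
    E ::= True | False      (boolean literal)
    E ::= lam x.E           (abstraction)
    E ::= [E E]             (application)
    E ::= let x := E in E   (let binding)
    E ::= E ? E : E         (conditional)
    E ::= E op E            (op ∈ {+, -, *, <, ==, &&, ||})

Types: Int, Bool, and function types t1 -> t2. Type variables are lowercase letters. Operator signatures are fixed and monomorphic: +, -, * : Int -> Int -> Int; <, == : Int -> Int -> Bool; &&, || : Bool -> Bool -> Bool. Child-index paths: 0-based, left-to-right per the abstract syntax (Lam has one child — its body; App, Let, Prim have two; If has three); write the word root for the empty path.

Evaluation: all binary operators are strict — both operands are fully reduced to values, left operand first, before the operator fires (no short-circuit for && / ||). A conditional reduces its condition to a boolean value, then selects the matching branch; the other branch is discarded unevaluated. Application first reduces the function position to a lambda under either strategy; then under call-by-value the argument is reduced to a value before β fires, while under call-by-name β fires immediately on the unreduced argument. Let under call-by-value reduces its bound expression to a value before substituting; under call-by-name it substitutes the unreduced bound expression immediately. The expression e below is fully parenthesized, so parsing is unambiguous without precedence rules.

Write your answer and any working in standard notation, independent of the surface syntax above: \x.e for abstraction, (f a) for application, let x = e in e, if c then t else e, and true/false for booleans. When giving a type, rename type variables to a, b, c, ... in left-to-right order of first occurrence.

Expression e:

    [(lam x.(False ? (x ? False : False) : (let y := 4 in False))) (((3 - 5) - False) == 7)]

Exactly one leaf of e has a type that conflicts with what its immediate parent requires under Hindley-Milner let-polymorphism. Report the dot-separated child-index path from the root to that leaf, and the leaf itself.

Derivation:
  unify Bool ~ Bool
x : a
  unify a ~ Bool
  unify Bool ~ Bool
let y : Int
  unify Bool ~ Bool
\x._ : Bool -> Bool
  unify Int ~ Int
  unify Int ~ Int
  unify Int ~ Int
  unify Bool ~ Int
  FAIL: mismatch Bool ~ Int

Answer: 1.0.1 : false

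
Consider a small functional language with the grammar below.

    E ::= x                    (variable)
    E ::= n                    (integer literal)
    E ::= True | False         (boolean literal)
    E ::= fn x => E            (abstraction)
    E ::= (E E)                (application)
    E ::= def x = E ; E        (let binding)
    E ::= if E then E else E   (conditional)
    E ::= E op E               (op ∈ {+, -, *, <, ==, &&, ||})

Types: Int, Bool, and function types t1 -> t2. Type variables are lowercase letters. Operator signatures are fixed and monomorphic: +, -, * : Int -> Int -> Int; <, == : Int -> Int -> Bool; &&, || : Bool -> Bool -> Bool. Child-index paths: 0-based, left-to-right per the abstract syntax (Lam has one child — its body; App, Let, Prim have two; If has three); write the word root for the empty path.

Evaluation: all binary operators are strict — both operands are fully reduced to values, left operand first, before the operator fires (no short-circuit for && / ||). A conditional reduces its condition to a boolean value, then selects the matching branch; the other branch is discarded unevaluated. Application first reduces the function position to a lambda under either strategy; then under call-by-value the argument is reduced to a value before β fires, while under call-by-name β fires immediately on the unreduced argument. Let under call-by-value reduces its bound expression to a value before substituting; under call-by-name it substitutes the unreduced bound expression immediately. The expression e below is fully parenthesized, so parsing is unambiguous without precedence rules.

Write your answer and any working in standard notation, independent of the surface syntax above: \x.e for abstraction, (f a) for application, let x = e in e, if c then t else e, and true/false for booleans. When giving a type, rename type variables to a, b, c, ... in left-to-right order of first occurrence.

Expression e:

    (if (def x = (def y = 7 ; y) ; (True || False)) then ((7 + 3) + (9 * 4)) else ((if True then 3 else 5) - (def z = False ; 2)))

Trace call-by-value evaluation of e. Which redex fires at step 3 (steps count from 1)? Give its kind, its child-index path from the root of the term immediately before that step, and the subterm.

Answer: delta at 0 : (true || false)

Working:
step 0: (if (let x = (let y = 7 in y) in (true || false)) then ((7 + 3) + (9 * 4)) else ((if true then 3 else 5) - (let z = false in 2)))
step 1: [let@0.0] (if (let x = 7 in (true || false)) then ((7 + 3) + (9 * 4)) else ((if true then 3 else 5) - (let z = false in 2)))
step 2: [let@0] (if (true || false) then ((7 + 3) + (9 * 4)) else ((if true then 3 else 5) - (let z = false in 2)))
step 3: [delta@0] (if true then ((7 + 3) + (9 * 4)) else ((if true then 3 else 5) - (let z = false in 2)))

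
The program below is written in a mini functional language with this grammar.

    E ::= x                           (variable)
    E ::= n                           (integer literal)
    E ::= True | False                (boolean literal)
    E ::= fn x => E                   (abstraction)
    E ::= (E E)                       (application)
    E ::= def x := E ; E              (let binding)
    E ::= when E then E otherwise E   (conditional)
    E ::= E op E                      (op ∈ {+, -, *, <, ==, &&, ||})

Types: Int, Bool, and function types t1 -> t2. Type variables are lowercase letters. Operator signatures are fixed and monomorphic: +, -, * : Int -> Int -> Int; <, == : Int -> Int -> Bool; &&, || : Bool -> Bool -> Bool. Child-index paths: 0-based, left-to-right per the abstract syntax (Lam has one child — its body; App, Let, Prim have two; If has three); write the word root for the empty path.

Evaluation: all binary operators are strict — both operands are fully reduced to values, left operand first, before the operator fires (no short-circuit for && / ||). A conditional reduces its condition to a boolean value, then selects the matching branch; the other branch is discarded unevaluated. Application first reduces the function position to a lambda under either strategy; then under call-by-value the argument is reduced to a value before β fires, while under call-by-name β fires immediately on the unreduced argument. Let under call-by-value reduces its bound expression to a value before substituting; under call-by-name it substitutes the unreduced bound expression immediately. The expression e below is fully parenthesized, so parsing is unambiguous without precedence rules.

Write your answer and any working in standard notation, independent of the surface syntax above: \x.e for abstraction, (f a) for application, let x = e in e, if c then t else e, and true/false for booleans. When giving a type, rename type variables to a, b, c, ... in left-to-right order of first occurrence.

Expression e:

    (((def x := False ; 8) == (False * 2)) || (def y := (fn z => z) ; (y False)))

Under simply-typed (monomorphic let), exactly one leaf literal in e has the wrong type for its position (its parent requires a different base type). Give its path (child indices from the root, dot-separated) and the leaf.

Answer: 0.1.0 : false

Working:
let x : Bool
  unify Int ~ Int
  unify Bool ~ Int
  FAIL: mismatch Bool ~ Int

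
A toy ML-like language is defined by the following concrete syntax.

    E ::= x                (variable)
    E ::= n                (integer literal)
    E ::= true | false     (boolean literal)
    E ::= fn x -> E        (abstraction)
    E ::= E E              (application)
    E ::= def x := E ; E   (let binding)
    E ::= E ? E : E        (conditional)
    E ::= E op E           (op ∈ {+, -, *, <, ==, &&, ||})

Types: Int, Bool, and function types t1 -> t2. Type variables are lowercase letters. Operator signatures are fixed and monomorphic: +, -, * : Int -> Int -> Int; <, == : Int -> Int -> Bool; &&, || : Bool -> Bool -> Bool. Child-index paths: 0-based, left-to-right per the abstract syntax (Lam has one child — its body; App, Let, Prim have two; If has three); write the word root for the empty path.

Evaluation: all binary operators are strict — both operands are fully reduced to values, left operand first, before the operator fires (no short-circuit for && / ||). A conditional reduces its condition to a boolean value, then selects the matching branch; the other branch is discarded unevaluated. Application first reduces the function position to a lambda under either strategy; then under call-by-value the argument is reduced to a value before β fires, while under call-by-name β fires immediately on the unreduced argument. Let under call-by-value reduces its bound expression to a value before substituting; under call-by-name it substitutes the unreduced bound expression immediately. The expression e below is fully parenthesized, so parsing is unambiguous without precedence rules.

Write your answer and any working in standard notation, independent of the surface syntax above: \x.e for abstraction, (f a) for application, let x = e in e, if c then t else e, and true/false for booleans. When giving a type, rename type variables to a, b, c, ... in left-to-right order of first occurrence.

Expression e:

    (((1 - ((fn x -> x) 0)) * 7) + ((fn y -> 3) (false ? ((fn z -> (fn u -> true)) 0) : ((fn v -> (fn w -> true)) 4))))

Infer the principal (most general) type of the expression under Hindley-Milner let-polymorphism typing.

Trace:
  unify Int ~ Int
x : a
\x._ : a -> a
  unify a -> a ~ Int -> b
  unify a ~ Int
  unify Int ~ b
_ _ : Int
  unify Int ~ Int
  unify Int ~ Int
  unify Int ~ Int
  unify Int ~ Int
\y._ : c -> Int
  unify Bool ~ Bool
\u._ : e -> Bool
\z._ : d -> e -> Bool
  unify d -> e -> Bool ~ Int -> f
  unify d ~ Int
  unify e -> Bool ~ f
_ _ : e -> Bool
\w._ : h -> Bool
\v._ : g -> h -> Bool
  unify g -> h -> Bool ~ Int -> i
  unify g ~ Int
  unify h -> Bool ~ i
_ _ : h -> Bool
  unify e -> Bool ~ h -> Bool
  unify e ~ h
  unify Bool ~ Bool
  unify c -> Int ~ (h -> Bool) -> j
  unify c ~ h -> Bool
  unify Int ~ j
_ _ : Int
  unify Int ~ Int

Answer: Int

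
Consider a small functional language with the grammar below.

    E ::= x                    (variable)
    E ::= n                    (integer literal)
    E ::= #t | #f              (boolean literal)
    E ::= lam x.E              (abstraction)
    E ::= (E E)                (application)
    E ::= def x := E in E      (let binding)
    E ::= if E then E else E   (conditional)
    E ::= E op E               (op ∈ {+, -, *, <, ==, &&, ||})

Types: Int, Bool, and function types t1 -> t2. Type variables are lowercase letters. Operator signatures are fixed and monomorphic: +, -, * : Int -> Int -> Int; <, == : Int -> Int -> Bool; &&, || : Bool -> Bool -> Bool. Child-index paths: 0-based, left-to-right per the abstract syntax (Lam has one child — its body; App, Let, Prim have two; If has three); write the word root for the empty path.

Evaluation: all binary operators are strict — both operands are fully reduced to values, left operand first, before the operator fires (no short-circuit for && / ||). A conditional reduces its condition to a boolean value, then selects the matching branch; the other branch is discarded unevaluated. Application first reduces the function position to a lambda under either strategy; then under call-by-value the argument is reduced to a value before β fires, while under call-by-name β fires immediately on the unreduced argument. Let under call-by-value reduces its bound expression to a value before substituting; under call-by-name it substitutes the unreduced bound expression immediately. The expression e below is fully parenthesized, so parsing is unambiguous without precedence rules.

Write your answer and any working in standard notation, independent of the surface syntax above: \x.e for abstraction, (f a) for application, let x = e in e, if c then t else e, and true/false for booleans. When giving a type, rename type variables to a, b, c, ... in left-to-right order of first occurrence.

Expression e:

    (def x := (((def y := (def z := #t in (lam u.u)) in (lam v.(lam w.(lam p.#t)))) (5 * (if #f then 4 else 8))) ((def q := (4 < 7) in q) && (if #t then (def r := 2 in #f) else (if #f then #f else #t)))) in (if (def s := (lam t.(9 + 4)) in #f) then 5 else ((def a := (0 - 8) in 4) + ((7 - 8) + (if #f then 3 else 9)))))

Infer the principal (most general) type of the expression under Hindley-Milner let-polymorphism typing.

Answer: Int

Derivation:
let z : Bool
u : a
\u._ : a -> a
let y : forall. a -> a
\p._ : d -> Bool
\w._ : c -> d -> Bool
\v._ : b -> c -> d -> Bool
  unify Int ~ Int
  unify Bool ~ Bool
  unify Int ~ Int
  unify Int ~ Int
  unify b -> c -> d -> Bool ~ Int -> e
  unify b ~ Int
  unify c -> d -> Bool ~ e
_ _ : c -> d -> Bool
  unify Int ~ Int
  unify Int ~ Int
let q : Bool
q : Bool
  unify Bool ~ Bool
  unify Bool ~ Bool
let r : Int
  unify Bool ~ Bool
  unify Bool ~ Bool
  unify Bool ~ Bool
  unify Bool ~ Bool
  unify c -> d -> Bool ~ Bool -> f
  unify c ~ Bool
  unify d -> Bool ~ f
_ _ : d -> Bool
let x : forall. d -> Bool
  unify Int ~ Int
  unify Int ~ Int
\t._ : g -> Int
let s : forall. g -> Int
  unify Bool ~ Bool
  unify Int ~ Int
  unify Int ~ Int
let a : Int
  unify Int ~ Int
  unify Int ~ Int
  unify Int ~ Int
  unify Int ~ Int
  unify Bool ~ Bool
  unify Int ~ Int
  unify Int ~ Int
  unify Int ~ Int
  unify Int ~ Int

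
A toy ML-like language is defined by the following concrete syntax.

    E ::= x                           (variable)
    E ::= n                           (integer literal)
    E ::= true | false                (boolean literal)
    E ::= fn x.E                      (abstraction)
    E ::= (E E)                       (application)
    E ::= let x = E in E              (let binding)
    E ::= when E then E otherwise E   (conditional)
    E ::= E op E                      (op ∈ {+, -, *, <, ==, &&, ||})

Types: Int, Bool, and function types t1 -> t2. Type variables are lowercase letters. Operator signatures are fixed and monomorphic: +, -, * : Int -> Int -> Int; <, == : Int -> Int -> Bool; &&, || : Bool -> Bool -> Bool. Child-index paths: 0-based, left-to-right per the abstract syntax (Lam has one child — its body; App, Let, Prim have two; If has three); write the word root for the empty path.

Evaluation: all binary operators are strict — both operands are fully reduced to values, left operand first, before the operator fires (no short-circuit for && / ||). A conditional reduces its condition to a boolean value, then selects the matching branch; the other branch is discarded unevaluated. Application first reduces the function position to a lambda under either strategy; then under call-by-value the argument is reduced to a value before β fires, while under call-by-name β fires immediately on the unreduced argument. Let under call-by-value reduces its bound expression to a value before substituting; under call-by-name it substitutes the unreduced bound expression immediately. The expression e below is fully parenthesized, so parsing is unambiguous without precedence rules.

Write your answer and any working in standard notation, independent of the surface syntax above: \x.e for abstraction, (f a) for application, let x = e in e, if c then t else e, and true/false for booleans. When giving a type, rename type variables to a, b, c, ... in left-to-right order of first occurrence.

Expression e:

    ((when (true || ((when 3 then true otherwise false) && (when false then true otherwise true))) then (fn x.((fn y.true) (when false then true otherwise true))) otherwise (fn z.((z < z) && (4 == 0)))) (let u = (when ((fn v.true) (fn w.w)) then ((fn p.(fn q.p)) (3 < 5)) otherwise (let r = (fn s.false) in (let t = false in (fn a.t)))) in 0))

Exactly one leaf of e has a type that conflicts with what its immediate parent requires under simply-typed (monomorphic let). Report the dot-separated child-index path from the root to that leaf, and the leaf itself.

Answer: 0.0.1.0.0 : 3

Trace:
  unify Bool ~ Bool
  unify Int ~ Bool
  FAIL: mismatch Int ~ Bool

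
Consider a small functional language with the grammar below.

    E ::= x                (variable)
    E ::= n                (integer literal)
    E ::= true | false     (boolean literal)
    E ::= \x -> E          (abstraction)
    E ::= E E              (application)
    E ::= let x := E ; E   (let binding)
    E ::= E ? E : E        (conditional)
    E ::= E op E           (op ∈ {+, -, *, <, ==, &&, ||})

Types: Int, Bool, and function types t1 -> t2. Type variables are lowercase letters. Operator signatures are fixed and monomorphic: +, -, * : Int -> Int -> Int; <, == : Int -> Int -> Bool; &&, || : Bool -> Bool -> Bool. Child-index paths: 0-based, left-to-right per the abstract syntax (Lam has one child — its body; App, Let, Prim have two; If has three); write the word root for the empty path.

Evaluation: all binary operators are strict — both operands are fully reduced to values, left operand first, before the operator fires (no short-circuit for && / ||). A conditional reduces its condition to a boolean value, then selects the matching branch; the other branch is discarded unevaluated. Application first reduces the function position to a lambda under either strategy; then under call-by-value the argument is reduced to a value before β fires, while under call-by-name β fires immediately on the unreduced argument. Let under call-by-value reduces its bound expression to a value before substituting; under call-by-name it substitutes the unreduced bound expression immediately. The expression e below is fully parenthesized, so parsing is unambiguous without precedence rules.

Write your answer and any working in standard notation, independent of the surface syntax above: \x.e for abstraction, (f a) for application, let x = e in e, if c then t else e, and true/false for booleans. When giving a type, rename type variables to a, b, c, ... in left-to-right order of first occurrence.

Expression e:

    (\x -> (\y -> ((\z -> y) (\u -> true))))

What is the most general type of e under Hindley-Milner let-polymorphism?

Working:
y : b
\z._ : c -> b
\u._ : d -> Bool
  unify c -> b ~ (d -> Bool) -> e
  unify c ~ d -> Bool
  unify b ~ e
_ _ : e
\y._ : e -> e
\x._ : a -> e -> e

Answer: a -> b -> b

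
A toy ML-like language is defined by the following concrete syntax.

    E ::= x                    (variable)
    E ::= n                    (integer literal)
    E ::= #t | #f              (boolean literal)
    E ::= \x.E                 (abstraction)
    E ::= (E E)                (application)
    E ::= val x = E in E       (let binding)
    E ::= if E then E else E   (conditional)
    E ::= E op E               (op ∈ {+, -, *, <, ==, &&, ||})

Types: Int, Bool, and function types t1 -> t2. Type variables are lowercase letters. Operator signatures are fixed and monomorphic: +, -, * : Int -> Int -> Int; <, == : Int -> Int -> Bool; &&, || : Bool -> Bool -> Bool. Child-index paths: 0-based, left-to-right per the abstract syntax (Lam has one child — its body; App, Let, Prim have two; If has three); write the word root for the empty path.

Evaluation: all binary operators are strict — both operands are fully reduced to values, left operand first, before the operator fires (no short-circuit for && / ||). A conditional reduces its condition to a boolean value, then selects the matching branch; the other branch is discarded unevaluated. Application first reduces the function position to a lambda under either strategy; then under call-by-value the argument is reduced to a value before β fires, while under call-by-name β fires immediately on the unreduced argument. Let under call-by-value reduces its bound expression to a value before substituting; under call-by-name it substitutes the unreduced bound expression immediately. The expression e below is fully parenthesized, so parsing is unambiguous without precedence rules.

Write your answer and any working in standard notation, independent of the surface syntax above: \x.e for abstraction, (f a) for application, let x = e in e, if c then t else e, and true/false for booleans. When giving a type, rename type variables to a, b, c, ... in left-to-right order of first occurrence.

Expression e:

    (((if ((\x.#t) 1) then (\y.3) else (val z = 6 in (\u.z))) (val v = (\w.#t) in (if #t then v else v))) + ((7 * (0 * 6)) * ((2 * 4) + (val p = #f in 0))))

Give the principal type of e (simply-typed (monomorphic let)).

Answer: Int

Working:
\x._ : a -> Bool
  unify a -> Bool ~ Int -> b
  unify a ~ Int
  unify Bool ~ b
_ _ : Bool
  unify Bool ~ Bool
\y._ : c -> Int
let z : Int
z : Int
\u._ : d -> Int
  unify c -> Int ~ d -> Int
  unify c ~ d
  unify Int ~ Int
\w._ : e -> Bool
let v : e -> Bool
  unify Bool ~ Bool
v : e -> Bool
v : e -> Bool
  unify e -> Bool ~ e -> Bool
  unify e ~ e
  unify Bool ~ Bool
  unify d -> Int ~ (e -> Bool) -> f
  unify d ~ e -> Bool
  unify Int ~ f
_ _ : Int
  unify Int ~ Int
  unify Int ~ Int
  unify Int ~ Int
  unify Int ~ Int
  unify Int ~ Int
  unify Int ~ Int
  unify Int ~ Int
  unify Int ~ Int
  unify Int ~ Int
let p : Bool
  unify Int ~ Int
  unify Int ~ Int
  unify Int ~ Int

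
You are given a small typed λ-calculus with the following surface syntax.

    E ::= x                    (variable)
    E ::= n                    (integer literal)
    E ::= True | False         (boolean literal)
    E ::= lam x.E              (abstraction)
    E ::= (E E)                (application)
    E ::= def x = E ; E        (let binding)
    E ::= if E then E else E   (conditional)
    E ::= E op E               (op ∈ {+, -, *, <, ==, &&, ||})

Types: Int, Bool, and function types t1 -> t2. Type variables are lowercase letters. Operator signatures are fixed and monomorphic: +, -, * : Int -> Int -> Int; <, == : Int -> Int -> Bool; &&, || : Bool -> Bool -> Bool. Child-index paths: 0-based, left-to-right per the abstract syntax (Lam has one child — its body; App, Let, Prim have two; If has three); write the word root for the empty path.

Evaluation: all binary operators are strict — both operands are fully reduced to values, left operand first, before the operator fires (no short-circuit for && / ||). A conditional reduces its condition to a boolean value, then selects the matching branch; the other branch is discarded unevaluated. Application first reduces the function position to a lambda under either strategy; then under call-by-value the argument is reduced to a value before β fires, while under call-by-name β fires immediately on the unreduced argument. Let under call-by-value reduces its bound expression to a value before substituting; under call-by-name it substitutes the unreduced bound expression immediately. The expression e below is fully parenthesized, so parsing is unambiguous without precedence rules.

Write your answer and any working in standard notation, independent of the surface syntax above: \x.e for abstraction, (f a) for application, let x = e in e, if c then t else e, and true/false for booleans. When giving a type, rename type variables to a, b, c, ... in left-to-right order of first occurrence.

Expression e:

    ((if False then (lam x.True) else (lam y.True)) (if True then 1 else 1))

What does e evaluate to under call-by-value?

Trace:
step 0: ((if false then (\x.true) else (\y.true)) (if true then 1 else 1))
step 1: [if@0] ((\y.true) (if true then 1 else 1))
step 2: [if@1] ((\y.true) 1)
step 3: [beta@root] true

Answer: true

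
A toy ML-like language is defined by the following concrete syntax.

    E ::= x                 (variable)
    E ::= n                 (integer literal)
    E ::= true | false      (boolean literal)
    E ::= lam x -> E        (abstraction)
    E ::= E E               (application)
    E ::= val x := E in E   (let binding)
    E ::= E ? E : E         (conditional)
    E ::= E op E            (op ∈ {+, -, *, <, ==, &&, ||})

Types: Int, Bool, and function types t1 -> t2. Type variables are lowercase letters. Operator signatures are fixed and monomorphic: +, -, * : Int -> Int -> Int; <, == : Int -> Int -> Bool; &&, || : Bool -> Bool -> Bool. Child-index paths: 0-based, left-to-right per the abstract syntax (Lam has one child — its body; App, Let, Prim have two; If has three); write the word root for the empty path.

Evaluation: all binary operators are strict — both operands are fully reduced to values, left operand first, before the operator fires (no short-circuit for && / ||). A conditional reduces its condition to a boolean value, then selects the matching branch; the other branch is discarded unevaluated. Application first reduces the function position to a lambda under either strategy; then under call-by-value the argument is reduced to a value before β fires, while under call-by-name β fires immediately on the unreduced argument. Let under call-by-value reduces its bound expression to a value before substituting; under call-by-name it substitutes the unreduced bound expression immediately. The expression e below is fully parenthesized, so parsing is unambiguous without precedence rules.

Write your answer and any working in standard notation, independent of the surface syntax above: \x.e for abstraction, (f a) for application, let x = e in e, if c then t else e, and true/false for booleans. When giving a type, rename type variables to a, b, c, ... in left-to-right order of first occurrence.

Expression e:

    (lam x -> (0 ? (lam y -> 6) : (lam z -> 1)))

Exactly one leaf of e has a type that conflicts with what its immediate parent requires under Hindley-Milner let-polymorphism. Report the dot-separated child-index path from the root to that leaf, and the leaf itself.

Answer: 0.0 : 0

Derivation:
  unify Int ~ Bool
  FAIL: mismatch Int ~ Bool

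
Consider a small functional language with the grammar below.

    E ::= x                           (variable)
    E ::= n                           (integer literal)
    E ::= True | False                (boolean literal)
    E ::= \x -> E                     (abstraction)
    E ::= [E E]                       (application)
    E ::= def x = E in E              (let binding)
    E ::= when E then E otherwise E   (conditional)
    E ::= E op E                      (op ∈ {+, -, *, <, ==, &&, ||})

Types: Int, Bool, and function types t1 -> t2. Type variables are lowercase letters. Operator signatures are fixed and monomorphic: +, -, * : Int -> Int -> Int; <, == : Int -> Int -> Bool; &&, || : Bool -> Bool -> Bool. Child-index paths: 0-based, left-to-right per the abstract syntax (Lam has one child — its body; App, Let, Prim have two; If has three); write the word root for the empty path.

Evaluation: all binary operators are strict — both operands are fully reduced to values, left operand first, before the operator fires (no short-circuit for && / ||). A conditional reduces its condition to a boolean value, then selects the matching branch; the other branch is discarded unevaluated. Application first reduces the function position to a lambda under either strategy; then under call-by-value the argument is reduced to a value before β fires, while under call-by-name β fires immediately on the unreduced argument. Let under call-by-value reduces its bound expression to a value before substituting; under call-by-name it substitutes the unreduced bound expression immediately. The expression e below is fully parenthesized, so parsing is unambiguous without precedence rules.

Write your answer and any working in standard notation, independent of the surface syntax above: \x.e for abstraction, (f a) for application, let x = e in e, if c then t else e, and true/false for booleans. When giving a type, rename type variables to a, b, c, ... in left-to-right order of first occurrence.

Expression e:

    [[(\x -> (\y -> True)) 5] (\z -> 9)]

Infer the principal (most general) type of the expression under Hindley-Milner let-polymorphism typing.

Derivation:
\y._ : b -> Bool
\x._ : a -> b -> Bool
  unify a -> b -> Bool ~ Int -> c
  unify a ~ Int
  unify b -> Bool ~ c
_ _ : b -> Bool
\z._ : d -> Int
  unify b -> Bool ~ (d -> Int) -> e
  unify b ~ d -> Int
  unify Bool ~ e
_ _ : Bool

Answer: Bool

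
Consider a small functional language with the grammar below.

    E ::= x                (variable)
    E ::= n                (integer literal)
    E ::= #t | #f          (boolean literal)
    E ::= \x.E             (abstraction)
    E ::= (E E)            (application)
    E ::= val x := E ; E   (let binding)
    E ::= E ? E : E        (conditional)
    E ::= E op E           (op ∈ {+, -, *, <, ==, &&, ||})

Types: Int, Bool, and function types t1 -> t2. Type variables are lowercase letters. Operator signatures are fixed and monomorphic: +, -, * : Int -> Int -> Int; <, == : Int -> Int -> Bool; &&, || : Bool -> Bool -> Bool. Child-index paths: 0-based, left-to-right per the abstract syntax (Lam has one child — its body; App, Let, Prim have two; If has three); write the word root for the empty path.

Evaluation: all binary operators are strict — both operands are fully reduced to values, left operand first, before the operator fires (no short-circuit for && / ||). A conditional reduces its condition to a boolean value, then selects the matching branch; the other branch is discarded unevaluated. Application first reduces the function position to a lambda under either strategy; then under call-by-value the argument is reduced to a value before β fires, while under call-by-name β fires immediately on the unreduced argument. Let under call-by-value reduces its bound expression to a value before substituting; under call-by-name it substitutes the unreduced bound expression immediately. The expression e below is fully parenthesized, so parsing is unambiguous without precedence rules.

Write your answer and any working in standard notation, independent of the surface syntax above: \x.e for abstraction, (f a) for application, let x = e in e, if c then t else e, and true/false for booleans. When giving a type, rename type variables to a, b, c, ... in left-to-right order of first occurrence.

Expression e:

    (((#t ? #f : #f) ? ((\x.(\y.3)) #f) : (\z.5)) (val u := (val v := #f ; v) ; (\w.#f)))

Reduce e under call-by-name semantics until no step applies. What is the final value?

Answer: 5

Trace:
step 0: ((if (if true then false else false) then ((\x.(\y.3)) false) else (\z.5)) (let u = (let v = false in v) in (\w.false)))
step 1: [if@0.0] ((if false then ((\x.(\y.3)) false) else (\z.5)) (let u = (let v = false in v) in (\w.false)))
step 2: [if@0] ((\z.5) (let u = (let v = false in v) in (\w.false)))
step 3: [beta@root] 5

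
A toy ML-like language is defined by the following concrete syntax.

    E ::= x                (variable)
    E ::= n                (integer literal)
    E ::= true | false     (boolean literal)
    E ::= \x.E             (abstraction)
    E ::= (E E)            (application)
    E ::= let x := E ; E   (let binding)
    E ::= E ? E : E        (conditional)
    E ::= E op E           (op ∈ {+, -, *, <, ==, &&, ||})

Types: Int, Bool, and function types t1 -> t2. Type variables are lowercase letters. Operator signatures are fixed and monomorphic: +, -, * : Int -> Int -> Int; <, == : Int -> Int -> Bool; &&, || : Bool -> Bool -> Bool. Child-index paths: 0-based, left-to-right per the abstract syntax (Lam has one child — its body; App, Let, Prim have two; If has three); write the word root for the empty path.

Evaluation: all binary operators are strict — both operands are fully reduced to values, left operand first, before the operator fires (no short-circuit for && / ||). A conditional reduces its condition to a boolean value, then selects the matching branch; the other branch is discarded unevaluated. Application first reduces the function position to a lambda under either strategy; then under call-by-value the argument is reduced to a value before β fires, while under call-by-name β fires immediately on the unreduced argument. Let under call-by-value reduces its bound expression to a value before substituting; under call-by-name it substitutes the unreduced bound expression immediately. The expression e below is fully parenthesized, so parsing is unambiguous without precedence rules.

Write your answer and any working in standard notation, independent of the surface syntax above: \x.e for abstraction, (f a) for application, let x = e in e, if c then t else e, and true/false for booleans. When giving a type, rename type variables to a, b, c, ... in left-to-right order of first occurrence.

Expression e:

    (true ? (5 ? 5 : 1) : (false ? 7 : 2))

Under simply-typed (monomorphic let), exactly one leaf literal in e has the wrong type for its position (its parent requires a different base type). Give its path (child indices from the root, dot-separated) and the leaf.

Derivation:
  unify Bool ~ Bool
  unify Int ~ Bool
  FAIL: mismatch Int ~ Bool

Answer: 1.0 : 5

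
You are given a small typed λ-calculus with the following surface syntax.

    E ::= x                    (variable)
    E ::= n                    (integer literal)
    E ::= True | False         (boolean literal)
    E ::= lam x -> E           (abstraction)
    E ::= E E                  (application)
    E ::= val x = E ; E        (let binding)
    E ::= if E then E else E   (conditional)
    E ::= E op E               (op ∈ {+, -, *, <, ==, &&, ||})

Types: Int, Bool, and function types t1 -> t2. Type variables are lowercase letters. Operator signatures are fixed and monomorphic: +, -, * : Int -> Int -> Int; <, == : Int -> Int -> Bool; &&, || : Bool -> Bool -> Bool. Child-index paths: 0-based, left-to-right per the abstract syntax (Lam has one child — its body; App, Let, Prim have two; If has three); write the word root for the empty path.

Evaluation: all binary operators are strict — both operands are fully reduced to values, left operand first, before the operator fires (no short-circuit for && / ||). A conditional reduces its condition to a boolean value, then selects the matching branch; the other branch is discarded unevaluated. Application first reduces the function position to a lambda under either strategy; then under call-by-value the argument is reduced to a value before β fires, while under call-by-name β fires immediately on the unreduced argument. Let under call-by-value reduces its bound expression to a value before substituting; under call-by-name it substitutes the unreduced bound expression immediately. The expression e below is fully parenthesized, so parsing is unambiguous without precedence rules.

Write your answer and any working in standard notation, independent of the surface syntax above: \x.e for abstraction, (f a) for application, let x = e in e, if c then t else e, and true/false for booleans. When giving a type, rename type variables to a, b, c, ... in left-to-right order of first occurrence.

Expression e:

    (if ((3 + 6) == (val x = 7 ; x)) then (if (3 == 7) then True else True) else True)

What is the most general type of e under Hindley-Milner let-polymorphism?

Trace:
  unify Int ~ Int
  unify Int ~ Int
  unify Int ~ Int
let x : Int
x : Int
  unify Int ~ Int
  unify Bool ~ Bool
  unify Int ~ Int
  unify Int ~ Int
  unify Bool ~ Bool
  unify Bool ~ Bool
  unify Bool ~ Bool

Answer: Bool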